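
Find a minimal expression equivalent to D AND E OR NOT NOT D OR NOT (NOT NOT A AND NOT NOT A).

D OR NOT A

D AND E OR NOT NOT D OR NOT (NOT NOT A AND NOT NOT A)
= D AND E OR D OR NOT (NOT NOT A AND NOT NOT A)   [double negation]
= D OR NOT (NOT NOT A AND NOT NOT A)   [absorption]
= D OR NOT A OR NOT A   [De Morgan]
= D OR NOT A   [idempotence]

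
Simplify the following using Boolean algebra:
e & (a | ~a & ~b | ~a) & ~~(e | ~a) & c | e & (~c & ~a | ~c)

e

e & (a | ~a & ~b | ~a) & ~~(e | ~a) & c | e & (~c & ~a | ~c)
= e & (a | ~a & ~b | ~a) & (e | ~a) & c | e & (~c & ~a | ~c)   [double negation]
= e & (a | ~a & ~b | ~a) & (e | ~a) & c | e & ~c   [absorption]
= e & (a | ~a) & (e | ~a) & c | e & ~c   [absorption]
= e & (e | ~a) & c | e & ~c   [complement / identity]
= e & c | e & ~c   [absorption]
= e   [distribution]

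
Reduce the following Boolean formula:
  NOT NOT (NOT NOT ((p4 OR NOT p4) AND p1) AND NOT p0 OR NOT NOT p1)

p1

NOT NOT (NOT NOT ((p4 OR NOT p4) AND p1) AND NOT p0 OR NOT NOT p1)
= NOT NOT (NOT NOT p1 AND NOT p0 OR NOT NOT p1)   — complement / identity
= NOT NOT NOT NOT p1   — absorption
= NOT NOT p1   — double negation
= p1   — double negation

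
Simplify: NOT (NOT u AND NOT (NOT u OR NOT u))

NOT (NOT u AND NOT (NOT u OR NOT u))
= u OR NOT u OR NOT u   — De Morgan
= u OR NOT u   — idempotence
= TRUE   — complement

TRUE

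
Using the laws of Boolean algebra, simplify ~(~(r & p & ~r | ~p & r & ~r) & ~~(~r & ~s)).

~(~(r & p & ~r | ~p & r & ~r) & ~~(~r & ~s))
= ~(~(~r & (r & p | ~p & r)) & ~~(~r & ~s))   [distribution]
= ~(~(~r & r) & ~~(~r & ~s))   [distribution]
= ~r & r | ~(~r & ~s)   [De Morgan]
= ~r & r | r | s   [De Morgan]
= r | s   [complement / identity]

r | s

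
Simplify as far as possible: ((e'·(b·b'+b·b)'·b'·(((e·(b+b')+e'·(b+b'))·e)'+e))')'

((e'·(b·b'+b·b)'·b'·(((e·(b+b')+e'·(b+b'))·e)'+e))')'
= ((e'·(b·b'+b·b)'·b'·(((b+b')·e)'+e))')'
= ((e'·(b·b'+b·b)'·b'·(e'+e))')'
= ((e'·(b·b'+b·b)'·b')')'
= ((e'·b'·b')')'
= e'·b'·b'
= e'·b'

e'·b'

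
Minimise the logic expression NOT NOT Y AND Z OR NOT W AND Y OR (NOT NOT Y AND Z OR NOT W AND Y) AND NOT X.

(Z OR NOT W) AND Y

NOT NOT Y AND Z OR NOT W AND Y OR (NOT NOT Y AND Z OR NOT W AND Y) AND NOT X
= NOT NOT Y AND Z OR NOT W AND Y   [absorption]
= Y AND Z OR NOT W AND Y   [double negation]
= (Z OR NOT W) AND Y   [distribution]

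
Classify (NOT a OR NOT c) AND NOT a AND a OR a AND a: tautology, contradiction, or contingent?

contingent

(NOT a OR NOT c) AND NOT a AND a OR a AND a
= NOT a AND a OR a AND a
= a
This depends on a, so it is not a constant.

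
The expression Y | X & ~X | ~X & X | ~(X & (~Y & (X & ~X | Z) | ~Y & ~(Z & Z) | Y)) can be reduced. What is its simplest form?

Y | X & ~X | ~X & X | ~(X & (~Y & (X & ~X | Z) | ~Y & ~(Z & Z) | Y))
= Y | X & ~X | ~X & X | ~(X & (~Y & (X & ~X | Z) | ~Y & ~Z | Y))   (idempotence)
= Y | X & ~X | ~X & X | ~(X & (~Y & Z | ~Y & ~Z | Y))   (complement / identity)
= Y | X & ~X | ~(X & (~Y & Z | ~Y & ~Z | Y))   (complement / identity)
= Y | ~(X & (~Y & Z | ~Y & ~Z | Y))   (complement / identity)
= Y | ~(X & (~Y | Y))   (distribution)
= Y | ~X   (complement / identity)

Y | ~X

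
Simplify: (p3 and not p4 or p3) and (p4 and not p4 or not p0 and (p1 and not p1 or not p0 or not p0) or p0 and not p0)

p3 and not p0

(p3 and not p4 or p3) and (p4 and not p4 or not p0 and (p1 and not p1 or not p0 or not p0) or p0 and not p0)
= (p3 and not p4 or p3) and (not p0 and (p1 and not p1 or not p0 or not p0) or p0 and not p0)   [complement / identity]
= (p3 and not p4 or p3) and (not p0 and (p1 and not p1 or not p0) or p0 and not p0)   [idempotence]
= p3 and (not p0 and (p1 and not p1 or not p0) or p0 and not p0)   [absorption]
= p3 and (not p0 and not p0 or p0 and not p0)   [complement / identity]
= p3 and not p0   [distribution]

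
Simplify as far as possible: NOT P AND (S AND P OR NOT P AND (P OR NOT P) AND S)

NOT P AND (S AND P OR NOT P AND (P OR NOT P) AND S)
= NOT P AND (S AND P OR NOT P AND S)   — complement / identity
= NOT P AND S   — distribution

NOT P AND S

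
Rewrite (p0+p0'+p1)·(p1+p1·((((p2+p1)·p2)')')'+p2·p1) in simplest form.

p1

(p0+p0'+p1)·(p1+p1·((((p2+p1)·p2)')')'+p2·p1)
= (p0+p0'+p1)·(p1+p1·((p2+p1)·p2)'+p2·p1)   — double negation
= (p0+p0'+p1)·(p1+p1·p2'+p2·p1)   — absorption
= (p0+p0'+p1)·(p1+p1)   — distribution
= (p0+p0')·p1+p1   — distribution
= p1+p1   — complement / identity
= p1   — idempotence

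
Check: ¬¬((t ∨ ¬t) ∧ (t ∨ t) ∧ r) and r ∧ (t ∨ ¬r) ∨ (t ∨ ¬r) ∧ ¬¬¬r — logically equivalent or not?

No

E1: ¬¬((t ∨ ¬t) ∧ (t ∨ t) ∧ r)
    = ¬¬((¬t ∧ t ∨ t) ∧ r)   — distribution
    = ¬¬(t ∧ r)   — complement / identity
    = t ∧ r   — double negation
E2: r ∧ (t ∨ ¬r) ∨ (t ∨ ¬r) ∧ ¬¬¬r
    = r ∧ (t ∨ ¬r) ∨ (t ∨ ¬r) ∧ ¬r   — double negation
    = t ∨ ¬r   — distribution
These differ: at r=0, t=0, E1 = 0 but E2 = 1.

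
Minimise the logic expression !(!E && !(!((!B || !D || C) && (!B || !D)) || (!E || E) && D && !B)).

!(!E && !(!((!B || !D || C) && (!B || !D)) || (!E || E) && D && !B))
= !(!E && !(!((!B || !D || C) && (!B || !D)) || D && !B))   [complement / identity]
= !(!E && !(!(!B || !D) || D && !B))   [absorption]
= !(!E && !(B && D || D && !B))   [De Morgan]
= E || B && D || D && !B   [De Morgan]
= E || D   [distribution]

E || D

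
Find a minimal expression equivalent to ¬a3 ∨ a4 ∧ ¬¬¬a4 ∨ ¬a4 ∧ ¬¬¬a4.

¬a3 ∨ a4 ∧ ¬¬¬a4 ∨ ¬a4 ∧ ¬¬¬a4
= ¬a3 ∨ ¬¬¬a4   (distribution)
= ¬a3 ∨ ¬a4   (double negation)

¬a3 ∨ ¬a4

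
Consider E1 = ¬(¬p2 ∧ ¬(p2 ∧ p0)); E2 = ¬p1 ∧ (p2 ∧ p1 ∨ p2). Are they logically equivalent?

E1: ¬(¬p2 ∧ ¬(p2 ∧ p0))
    = p2 ∨ p2 ∧ p0   (De Morgan)
    = p2   (absorption)
E2: ¬p1 ∧ (p2 ∧ p1 ∨ p2)
    = ¬p1 ∧ p2   (absorption)
These differ: at p0=1, p1=1, p2=1, E1 = 1 but E2 = 0.

No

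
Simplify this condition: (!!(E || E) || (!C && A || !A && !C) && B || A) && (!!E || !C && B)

E || !C && B

(!!(E || E) || (!C && A || !A && !C) && B || A) && (!!E || !C && B)
= (!!(E || E) || !C && B || A) && (!!E || !C && B)   [distribution]
= (!!E || !C && B || A) && (!!E || !C && B)   [idempotence]
= !!E || !C && B   [absorption]
= E || !C && B   [double negation]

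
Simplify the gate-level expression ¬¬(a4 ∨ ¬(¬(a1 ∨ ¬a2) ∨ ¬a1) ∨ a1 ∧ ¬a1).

¬¬(a4 ∨ ¬(¬(a1 ∨ ¬a2) ∨ ¬a1) ∨ a1 ∧ ¬a1)
= ¬¬(a4 ∨ ¬(¬(a1 ∨ ¬a2) ∨ ¬a1))   (complement / identity)
= ¬¬(a4 ∨ (a1 ∨ ¬a2) ∧ a1)   (De Morgan)
= a4 ∨ (a1 ∨ ¬a2) ∧ a1   (double negation)
= a4 ∨ a1   (absorption)

a4 ∨ a1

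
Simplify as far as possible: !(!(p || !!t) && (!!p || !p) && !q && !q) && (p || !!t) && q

(p || t) && q

!(!(p || !!t) && (!!p || !p) && !q && !q) && (p || !!t) && q
= !(!(p || !!t) && (p || !p) && !q && !q) && (p || !!t) && q   — double negation
= !(!(p || !!t) && !q && !q) && (p || !!t) && q   — complement / identity
= !(!(p || !!t) && !q) && (p || !!t) && q   — idempotence
= (p || !!t || q) && (p || !!t) && q   — De Morgan
= (p || !!t) && q   — absorption
= (p || t) && q   — double negation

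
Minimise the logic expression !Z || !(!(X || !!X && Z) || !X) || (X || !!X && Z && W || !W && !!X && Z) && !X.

!Z || X

!Z || !(!(X || !!X && Z) || !X) || (X || !!X && Z && W || !W && !!X && Z) && !X
= !Z || !(!(X || !!X && Z) || !X) || (X || !!X && Z) && !X   (distribution)
= !Z || (X || !!X && Z) && X || (X || !!X && Z) && !X   (De Morgan)
= !Z || X || !!X && Z   (distribution)
= !Z || X || X && Z   (double negation)
= !Z || X   (absorption)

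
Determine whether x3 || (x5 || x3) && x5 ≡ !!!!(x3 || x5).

E1: x3 || (x5 || x3) && x5
    = x3 || x5   [absorption]
E2: !!!!(x3 || x5)
    = !!(x3 || x5)   [double negation]
    = x3 || x5   [double negation]
Both reduce to x3 || x5, so they are equivalent.

Yes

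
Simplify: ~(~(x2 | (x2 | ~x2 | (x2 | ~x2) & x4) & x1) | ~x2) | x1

~(~(x2 | (x2 | ~x2 | (x2 | ~x2) & x4) & x1) | ~x2) | x1
= ~(~(x2 | (x2 | ~x2) & x1) | ~x2) | x1
= ~(~(x2 | x1) | ~x2) | x1
= (x2 | x1) & x2 | x1
= x2 | x1

x2 | x1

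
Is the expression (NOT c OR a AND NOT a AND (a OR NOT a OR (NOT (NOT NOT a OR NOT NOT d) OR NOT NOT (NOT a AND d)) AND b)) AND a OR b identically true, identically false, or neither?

neither

(NOT c OR a AND NOT a AND (a OR NOT a OR (NOT (NOT NOT a OR NOT NOT d) OR NOT NOT (NOT a AND d)) AND b)) AND a OR b
= (NOT c OR a AND NOT a AND (a OR NOT a OR (NOT a AND NOT d OR NOT NOT (NOT a AND d)) AND b)) AND a OR b   — De Morgan
= (NOT c OR a AND NOT a AND (a OR NOT a OR (NOT a AND NOT d OR NOT a AND d) AND b)) AND a OR b   — double negation
= (NOT c OR a AND NOT a AND (a OR NOT a OR NOT a AND b)) AND a OR b   — distribution
= (NOT c OR a AND NOT a AND (a OR NOT a)) AND a OR b   — absorption
= (NOT c OR a AND NOT a) AND a OR b   — complement / identity
= NOT c AND a OR b   — complement / identity
This depends on a, b, c, so it is not a constant.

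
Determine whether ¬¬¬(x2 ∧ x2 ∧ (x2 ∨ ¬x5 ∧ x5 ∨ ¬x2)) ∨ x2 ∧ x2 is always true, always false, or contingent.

¬¬¬(x2 ∧ x2 ∧ (x2 ∨ ¬x5 ∧ x5 ∨ ¬x2)) ∨ x2 ∧ x2
= ¬¬¬(x2 ∧ x2 ∧ (x2 ∨ ¬x2)) ∨ x2 ∧ x2
= ¬¬¬(x2 ∧ (x2 ∨ ¬x2)) ∨ x2 ∧ x2
= ¬¬¬(x2 ∧ (x2 ∨ ¬x2)) ∨ x2
= ¬¬¬x2 ∨ x2
= ¬x2 ∨ x2
= True

always true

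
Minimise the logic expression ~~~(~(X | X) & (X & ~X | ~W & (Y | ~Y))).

~~~(~(X | X) & (X & ~X | ~W & (Y | ~Y)))
= ~~~(~(X | X) & ~W & (Y | ~Y))
= ~(~(X | X) & ~W & (Y | ~Y))
= ~(~X & ~W & (Y | ~Y))
= ~(~X & ~W)
= X | W

X | W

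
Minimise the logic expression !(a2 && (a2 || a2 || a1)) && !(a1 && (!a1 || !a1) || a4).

!(a2 && (a2 || a2 || a1)) && !(a1 && (!a1 || !a1) || a4)
= !(a2 && (a2 || a2 || a1)) && !(a1 && !a1 || a4)   (idempotence)
= !(a2 && (a2 || a2 || a1)) && !a4   (complement / identity)
= !(a2 && (a2 || a1)) && !a4   (idempotence)
= !a2 && !a4   (absorption)

!a2 && !a4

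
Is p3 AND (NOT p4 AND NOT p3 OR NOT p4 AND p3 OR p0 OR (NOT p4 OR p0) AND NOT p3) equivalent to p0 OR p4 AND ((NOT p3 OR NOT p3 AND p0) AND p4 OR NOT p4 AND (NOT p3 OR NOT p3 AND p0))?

E1: p3 AND (NOT p4 AND NOT p3 OR NOT p4 AND p3 OR p0 OR (NOT p4 OR p0) AND NOT p3)
    = p3 AND (NOT p4 OR p0 OR (NOT p4 OR p0) AND NOT p3)   — distribution
    = p3 AND (NOT p4 OR p0)   — absorption
E2: p0 OR p4 AND ((NOT p3 OR NOT p3 AND p0) AND p4 OR NOT p4 AND (NOT p3 OR NOT p3 AND p0))
    = p0 OR p4 AND (NOT p3 OR NOT p3 AND p0)   — distribution
    = p0 OR p4 AND NOT p3   — absorption
These differ: at p0=1, p3=0, p4=1, E1 = 0 but E2 = 1.

No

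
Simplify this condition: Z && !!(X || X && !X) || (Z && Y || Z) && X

Z && !!(X || X && !X) || (Z && Y || Z) && X
= Z && !!X || (Z && Y || Z) && X   [complement / identity]
= Z && !!X || Z && X   [absorption]
= Z && X || Z && X   [double negation]
= Z && X   [idempotence]

Z && X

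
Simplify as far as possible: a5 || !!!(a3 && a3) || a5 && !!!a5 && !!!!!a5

a5 || !a3

a5 || !!!(a3 && a3) || a5 && !!!a5 && !!!!!a5
= a5 || !(a3 && a3) || a5 && !!!a5 && !!!!!a5
= a5 || !(a3 && a3) || a5 && !!!a5 && !!!a5
= a5 || !(a3 && a3) || a5 && !!!a5
= a5 || !a3 || a5 && !!!a5
= a5 || !a3 || a5 && !a5
= a5 || !a3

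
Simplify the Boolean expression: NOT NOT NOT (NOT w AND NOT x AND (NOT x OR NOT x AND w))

w OR x

NOT NOT NOT (NOT w AND NOT x AND (NOT x OR NOT x AND w))
= NOT (NOT w AND NOT x AND (NOT x OR NOT x AND w))   (double negation)
= NOT (NOT w AND NOT x AND NOT x)   (absorption)
= NOT (NOT w AND NOT x)   (idempotence)
= w OR x   (De Morgan)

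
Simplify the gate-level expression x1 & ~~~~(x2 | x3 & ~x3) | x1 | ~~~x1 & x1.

x1 & ~~~~(x2 | x3 & ~x3) | x1 | ~~~x1 & x1
= x1 & ~~~~x2 | x1 | ~~~x1 & x1
= x1 & ~~x2 | x1 | ~~~x1 & x1
= x1 & x2 | x1 | ~~~x1 & x1
= x1 & x2 | x1 | ~x1 & x1
= x1 & x2 | x1
= x1

x1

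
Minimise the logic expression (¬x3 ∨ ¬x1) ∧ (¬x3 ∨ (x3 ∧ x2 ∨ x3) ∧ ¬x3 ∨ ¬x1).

¬x3 ∨ ¬x1

(¬x3 ∨ ¬x1) ∧ (¬x3 ∨ (x3 ∧ x2 ∨ x3) ∧ ¬x3 ∨ ¬x1)
= (¬x3 ∨ ¬x1) ∧ (¬x3 ∨ x3 ∧ ¬x3 ∨ ¬x1)   [absorption]
= (¬x3 ∨ ¬x1) ∧ (¬x3 ∨ ¬x1)   [complement / identity]
= ¬x3 ∨ ¬x1   [idempotence]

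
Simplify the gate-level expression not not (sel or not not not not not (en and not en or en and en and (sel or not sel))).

sel or not en

not not (sel or not not not not not (en and not en or en and en and (sel or not sel)))
= not not (sel or not not not not not (en and not en or en and en))   [complement / identity]
= sel or not not not not not (en and not en or en and en)   [double negation]
= sel or not not not not not en   [distribution]
= sel or not not not en   [double negation]
= sel or not en   [double negation]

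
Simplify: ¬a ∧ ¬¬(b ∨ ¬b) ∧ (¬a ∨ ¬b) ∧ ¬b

¬a ∧ ¬b

¬a ∧ ¬¬(b ∨ ¬b) ∧ (¬a ∨ ¬b) ∧ ¬b
= ¬a ∧ (b ∨ ¬b) ∧ (¬a ∨ ¬b) ∧ ¬b   (double negation)
= ¬a ∧ (¬a ∨ ¬b) ∧ ¬b   (complement / identity)
= ¬a ∧ ¬b   (absorption)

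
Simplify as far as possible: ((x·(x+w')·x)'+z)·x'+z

((x·(x+w')·x)'+z)·x'+z
= ((x·x)'+z)·x'+z
= (x'+z)·x'+z
= x'+z

x'+z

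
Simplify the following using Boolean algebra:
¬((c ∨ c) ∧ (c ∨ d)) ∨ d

¬((c ∨ c) ∧ (c ∨ d)) ∨ d
= ¬(c ∧ (c ∨ d)) ∨ d   [idempotence]
= ¬c ∨ d   [absorption]

¬c ∨ d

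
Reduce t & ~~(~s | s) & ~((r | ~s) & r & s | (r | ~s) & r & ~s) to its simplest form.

t & ~~(~s | s) & ~((r | ~s) & r & s | (r | ~s) & r & ~s)
= t & ~~(~s | s) & ~((r | ~s) & r)   [distribution]
= t & (~s | s) & ~((r | ~s) & r)   [double negation]
= t & ~((r | ~s) & r)   [complement / identity]
= t & ~r   [absorption]

t & ~r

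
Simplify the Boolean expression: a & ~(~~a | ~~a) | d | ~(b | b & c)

d | ~b

a & ~(~~a | ~~a) | d | ~(b | b & c)
= a & ~~~a | d | ~(b | b & c)
= a & ~a | d | ~(b | b & c)
= d | ~(b | b & c)
= d | ~b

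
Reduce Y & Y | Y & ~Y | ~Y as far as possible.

Y & Y | Y & ~Y | ~Y
= Y | ~Y   (distribution)
= 1   (complement)

1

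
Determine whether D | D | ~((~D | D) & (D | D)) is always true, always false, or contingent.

D | D | ~((~D | D) & (D | D))
= D | ~((~D | D) & (D | D))   [idempotence]
= D | ~(D | D)   [complement / identity]
= D | ~D   [idempotence]
= 1   [complement]

always true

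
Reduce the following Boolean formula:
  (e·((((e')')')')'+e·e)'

(e·((((e')')')')'+e·e)'
= (e·((e')')'+e·e)'   — double negation
= (e·e'+e·e)'   — double negation
= e'   — distribution

e'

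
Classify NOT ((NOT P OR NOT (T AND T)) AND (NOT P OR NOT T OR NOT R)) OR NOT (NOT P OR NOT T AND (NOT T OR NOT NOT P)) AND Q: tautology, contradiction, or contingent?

NOT ((NOT P OR NOT (T AND T)) AND (NOT P OR NOT T OR NOT R)) OR NOT (NOT P OR NOT T AND (NOT T OR NOT NOT P)) AND Q
= NOT ((NOT P OR NOT T) AND (NOT P OR NOT T OR NOT R)) OR NOT (NOT P OR NOT T AND (NOT T OR NOT NOT P)) AND Q   [idempotence]
= NOT (NOT P OR NOT T) OR NOT (NOT P OR NOT T AND (NOT T OR NOT NOT P)) AND Q   [absorption]
= NOT (NOT P OR NOT T) OR NOT (NOT P OR NOT T AND (NOT T OR P)) AND Q   [double negation]
= NOT (NOT P OR NOT T) OR NOT (NOT P OR NOT T) AND Q   [absorption]
= NOT (NOT P OR NOT T)   [absorption]
= P AND T   [De Morgan]
This depends on P, T, so it is not a constant.

contingent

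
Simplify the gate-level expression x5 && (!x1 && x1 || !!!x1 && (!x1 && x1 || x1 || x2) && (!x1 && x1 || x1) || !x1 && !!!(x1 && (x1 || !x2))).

x5 && (!x1 && x1 || !!!x1 && (!x1 && x1 || x1 || x2) && (!x1 && x1 || x1) || !x1 && !!!(x1 && (x1 || !x2)))
= x5 && (!x1 && x1 || !!!x1 && (!x1 && x1 || x1) || !x1 && !!!(x1 && (x1 || !x2)))   — absorption
= x5 && (!x1 && x1 || !!!x1 && x1 || !x1 && !!!(x1 && (x1 || !x2)))   — complement / identity
= x5 && (!!!x1 && x1 || !x1 && !!!(x1 && (x1 || !x2)))   — complement / identity
= x5 && (!!!x1 && x1 || !x1 && !!!x1)   — absorption
= x5 && !!!x1   — distribution
= x5 && !x1   — double negation

x5 && !x1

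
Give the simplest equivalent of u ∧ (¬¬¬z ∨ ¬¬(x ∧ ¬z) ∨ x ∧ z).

u ∧ (¬z ∨ x)

u ∧ (¬¬¬z ∨ ¬¬(x ∧ ¬z) ∨ x ∧ z)
= u ∧ (¬z ∨ ¬¬(x ∧ ¬z) ∨ x ∧ z)   [double negation]
= u ∧ (¬z ∨ x ∧ ¬z ∨ x ∧ z)   [double negation]
= u ∧ (¬z ∨ x)   [distribution]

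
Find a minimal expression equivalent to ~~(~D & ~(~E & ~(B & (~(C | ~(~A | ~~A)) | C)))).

~D & (E | B)

~~(~D & ~(~E & ~(B & (~(C | ~(~A | ~~A)) | C))))
= ~~(~D & ~(~E & ~(B & (~(C | A & ~A) | C))))   — De Morgan
= ~~(~D & ~(~E & ~(B & (~C | C))))   — complement / identity
= ~~(~D & ~(~E & ~B))   — complement / identity
= ~~(~D & (E | B))   — De Morgan
= ~D & (E | B)   — double negation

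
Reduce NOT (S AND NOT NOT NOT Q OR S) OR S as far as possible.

NOT (S AND NOT NOT NOT Q OR S) OR S
= NOT (S AND NOT Q OR S) OR S   [double negation]
= NOT S OR S   [absorption]
= TRUE   [complement]

TRUE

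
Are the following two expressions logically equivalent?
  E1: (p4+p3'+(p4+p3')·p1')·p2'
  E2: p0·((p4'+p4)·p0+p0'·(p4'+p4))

No

E1: (p4+p3'+(p4+p3')·p1')·p2'
    = (p4+p3')·p2'   — absorption
E2: p0·((p4'+p4)·p0+p0'·(p4'+p4))
    = p0·(p4'+p4)   — distribution
    = p0   — complement / identity
These differ: at p0=0, p1=1, p2=0, p3=0, p4=0, E1 = 1 but E2 = 0.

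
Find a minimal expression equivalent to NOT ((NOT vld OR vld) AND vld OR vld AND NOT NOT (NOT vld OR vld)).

NOT vld

NOT ((NOT vld OR vld) AND vld OR vld AND NOT NOT (NOT vld OR vld))
= NOT ((NOT vld OR vld) AND vld OR vld AND (NOT vld OR vld))   (double negation)
= NOT ((NOT vld OR vld) AND (vld OR vld))   (distribution)
= NOT (NOT vld AND vld OR vld)   (distribution)
= NOT vld   (complement / identity)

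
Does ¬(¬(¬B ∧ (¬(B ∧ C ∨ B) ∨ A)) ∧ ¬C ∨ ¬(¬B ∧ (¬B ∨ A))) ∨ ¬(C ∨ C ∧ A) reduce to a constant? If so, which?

no

¬(¬(¬B ∧ (¬(B ∧ C ∨ B) ∨ A)) ∧ ¬C ∨ ¬(¬B ∧ (¬B ∨ A))) ∨ ¬(C ∨ C ∧ A)
= ¬(¬(¬B ∧ (¬B ∨ A)) ∧ ¬C ∨ ¬(¬B ∧ (¬B ∨ A))) ∨ ¬(C ∨ C ∧ A)   — absorption
= ¬¬(¬B ∧ (¬B ∨ A)) ∨ ¬(C ∨ C ∧ A)   — absorption
= ¬¬(¬B ∧ (¬B ∨ A)) ∨ ¬C   — absorption
= ¬¬¬B ∨ ¬C   — absorption
= ¬B ∨ ¬C   — double negation
This depends on B, C, so it is not a constant.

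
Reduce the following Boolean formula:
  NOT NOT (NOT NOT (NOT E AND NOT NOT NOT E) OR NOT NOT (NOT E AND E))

NOT E

NOT NOT (NOT NOT (NOT E AND NOT NOT NOT E) OR NOT NOT (NOT E AND E))
= NOT (NOT (NOT E AND NOT NOT NOT E) AND NOT (NOT E AND E))   [De Morgan]
= NOT E AND NOT NOT NOT E OR NOT E AND E   [De Morgan]
= NOT E AND NOT E OR NOT E AND E   [double negation]
= NOT E   [distribution]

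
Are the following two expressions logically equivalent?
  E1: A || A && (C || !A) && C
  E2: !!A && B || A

Yes

E1: A || A && (C || !A) && C
    = A || A && C   (absorption)
    = A   (absorption)
E2: !!A && B || A
    = A && B || A   (double negation)
    = A   (absorption)
Both reduce to A, so they are equivalent.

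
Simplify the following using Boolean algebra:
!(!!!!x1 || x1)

!x1

!(!!!!x1 || x1)
= !(!!x1 || x1)   [double negation]
= !(x1 || x1)   [double negation]
= !x1   [idempotence]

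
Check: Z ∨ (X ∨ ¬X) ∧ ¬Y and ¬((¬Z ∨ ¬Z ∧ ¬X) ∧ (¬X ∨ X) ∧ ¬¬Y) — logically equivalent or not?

Yes

E1: Z ∨ (X ∨ ¬X) ∧ ¬Y
    = Z ∨ ¬Y   (complement / identity)
E2: ¬((¬Z ∨ ¬Z ∧ ¬X) ∧ (¬X ∨ X) ∧ ¬¬Y)
    = ¬((¬Z ∨ ¬Z ∧ ¬X) ∧ ¬¬Y)   (complement / identity)
    = ¬(¬Z ∧ ¬¬Y)   (absorption)
    = Z ∨ ¬Y   (De Morgan)
Both reduce to Z ∨ ¬Y, so they are equivalent.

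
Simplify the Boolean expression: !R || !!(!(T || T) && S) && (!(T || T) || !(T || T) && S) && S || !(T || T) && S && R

!R || !!(!(T || T) && S) && (!(T || T) || !(T || T) && S) && S || !(T || T) && S && R
= !R || !(T || T) && S && (!(T || T) || !(T || T) && S) && S || !(T || T) && S && R   [double negation]
= !R || !(T || T) && S && !(T || T) && S || !(T || T) && S && R   [absorption]
= !R || !(T || T) && S || !(T || T) && S && R   [idempotence]
= !R || !(T || T) && S   [absorption]
= !R || !T && S   [idempotence]

!R || !T && S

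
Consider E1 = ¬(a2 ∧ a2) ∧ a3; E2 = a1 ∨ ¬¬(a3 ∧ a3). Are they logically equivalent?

No

E1: ¬(a2 ∧ a2) ∧ a3
    = ¬a2 ∧ a3   — idempotence
E2: a1 ∨ ¬¬(a3 ∧ a3)
    = a1 ∨ ¬¬a3   — idempotence
    = a1 ∨ a3   — double negation
These differ: at a1=1, a2=1, a3=0, E1 = 0 but E2 = 1.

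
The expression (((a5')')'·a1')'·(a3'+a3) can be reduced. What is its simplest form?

a5+a1

(((a5')')'·a1')'·(a3'+a3)
= (a5'·a1')'·(a3'+a3)
= (a5'·a1')'
= a5+a1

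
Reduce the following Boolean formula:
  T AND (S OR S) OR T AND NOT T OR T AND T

T AND (S OR S) OR T AND NOT T OR T AND T
= T AND S OR T AND NOT T OR T AND T   — idempotence
= T AND S OR T   — distribution
= T   — absorption

T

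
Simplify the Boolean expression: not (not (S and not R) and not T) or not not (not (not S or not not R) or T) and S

not (not (S and not R) and not T) or not not (not (not S or not not R) or T) and S
= not (not (S and not R) and not T) or (not (not S or not not R) or T) and S
= S and not R or T or (not (not S or not not R) or T) and S
= S and not R or T or (S and not R or T) and S
= S and not R or T

S and not R or T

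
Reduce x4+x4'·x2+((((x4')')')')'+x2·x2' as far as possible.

x4+x4'·x2+((((x4')')')')'+x2·x2'
= x4+x4'·x2+((((x4')')')')'   [complement / identity]
= x4+x4'·x2+((x4')')'   [double negation]
= x4+x4'·x2+x4'   [double negation]
= x4+x4'   [absorption]
= 1   [complement]

1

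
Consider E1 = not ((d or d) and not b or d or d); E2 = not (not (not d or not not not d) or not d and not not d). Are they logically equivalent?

Yes

E1: not ((d or d) and not b or d or d)
    = not (d or d)   [absorption]
    = not d   [idempotence]
E2: not (not (not d or not not not d) or not d and not not d)
    = not (d and not not d or not d and not not d)   [De Morgan]
    = not not not d   [distribution]
    = not d   [double negation]
Both reduce to not d, so they are equivalent.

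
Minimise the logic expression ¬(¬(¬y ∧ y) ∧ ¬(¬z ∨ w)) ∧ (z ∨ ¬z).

¬(¬(¬y ∧ y) ∧ ¬(¬z ∨ w)) ∧ (z ∨ ¬z)
= (¬y ∧ y ∨ ¬z ∨ w) ∧ (z ∨ ¬z)   — De Morgan
= ¬y ∧ y ∨ ¬z ∨ w   — complement / identity
= ¬z ∨ w   — complement / identity

¬z ∨ w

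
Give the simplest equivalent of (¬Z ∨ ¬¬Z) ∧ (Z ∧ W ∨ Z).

Z

(¬Z ∨ ¬¬Z) ∧ (Z ∧ W ∨ Z)
= (¬Z ∨ ¬¬Z) ∧ Z
= (¬Z ∨ Z) ∧ Z
= Z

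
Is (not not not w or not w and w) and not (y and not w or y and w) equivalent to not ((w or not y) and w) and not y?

E1: (not not not w or not w and w) and not (y and not w or y and w)
    = (not w or not w and w) and not (y and not w or y and w)   [double negation]
    = not w and not (y and not w or y and w)   [complement / identity]
    = not w and not y   [distribution]
E2: not ((w or not y) and w) and not y
    = not w and not y   [absorption]
Both reduce to not w and not y, so they are equivalent.

Yes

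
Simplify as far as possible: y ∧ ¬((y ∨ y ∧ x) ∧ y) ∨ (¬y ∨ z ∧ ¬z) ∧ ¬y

y ∧ ¬((y ∨ y ∧ x) ∧ y) ∨ (¬y ∨ z ∧ ¬z) ∧ ¬y
= y ∧ ¬((y ∨ y ∧ x) ∧ y) ∨ ¬y ∧ ¬y   — complement / identity
= y ∧ ¬(y ∧ y) ∨ ¬y ∧ ¬y   — absorption
= y ∧ ¬y ∨ ¬y ∧ ¬y   — idempotence
= ¬y   — distribution

¬y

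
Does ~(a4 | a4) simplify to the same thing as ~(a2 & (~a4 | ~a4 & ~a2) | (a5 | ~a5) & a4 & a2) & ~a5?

No

E1: ~(a4 | a4)
    = ~a4   — idempotence
E2: ~(a2 & (~a4 | ~a4 & ~a2) | (a5 | ~a5) & a4 & a2) & ~a5
    = ~(a2 & ~a4 | (a5 | ~a5) & a4 & a2) & ~a5   — absorption
    = ~(a2 & ~a4 | a4 & a2) & ~a5   — complement / identity
    = ~a2 & ~a5   — distribution
These differ: at a2=0, a4=0, a5=1, E1 = 1 but E2 = 0.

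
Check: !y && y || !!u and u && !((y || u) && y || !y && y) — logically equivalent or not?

No

E1: !y && y || !!u
    = !!u   (complement / identity)
    = u   (double negation)
E2: u && !((y || u) && y || !y && y)
    = u && !((y || u) && y)   (complement / identity)
    = u && !y   (absorption)
These differ: at u=1, y=1, E1 = 1 but E2 = 0.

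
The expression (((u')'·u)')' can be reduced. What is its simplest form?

u

(((u')'·u)')'
= (u')'·u   [double negation]
= u·u   [double negation]
= u   [idempotence]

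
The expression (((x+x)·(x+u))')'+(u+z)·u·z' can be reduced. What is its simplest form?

x+u·z'

(((x+x)·(x+u))')'+(u+z)·u·z'
= ((x+x·u)')'+(u+z)·u·z'   [distribution]
= (x')'+(u+z)·u·z'   [absorption]
= x+(u+z)·u·z'   [double negation]
= x+u·z'   [absorption]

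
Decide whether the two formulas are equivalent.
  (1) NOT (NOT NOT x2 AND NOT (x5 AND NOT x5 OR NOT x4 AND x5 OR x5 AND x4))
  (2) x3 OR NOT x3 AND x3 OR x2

E1: NOT (NOT NOT x2 AND NOT (x5 AND NOT x5 OR NOT x4 AND x5 OR x5 AND x4))
    = NOT (NOT NOT x2 AND NOT (x5 AND NOT x5 OR x5))   [distribution]
    = NOT x2 OR x5 AND NOT x5 OR x5   [De Morgan]
    = NOT x2 OR x5   [complement / identity]
E2: x3 OR NOT x3 AND x3 OR x2
    = x3 OR x2   [complement / identity]
These differ: at x2=0, x3=0, x4=0, x5=0, E1 = 1 but E2 = 0.

No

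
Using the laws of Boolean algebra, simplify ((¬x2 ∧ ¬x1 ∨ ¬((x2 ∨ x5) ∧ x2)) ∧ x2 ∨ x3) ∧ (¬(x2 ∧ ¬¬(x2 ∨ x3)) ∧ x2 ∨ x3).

x3

((¬x2 ∧ ¬x1 ∨ ¬((x2 ∨ x5) ∧ x2)) ∧ x2 ∨ x3) ∧ (¬(x2 ∧ ¬¬(x2 ∨ x3)) ∧ x2 ∨ x3)
= ((¬x2 ∧ ¬x1 ∨ ¬((x2 ∨ x5) ∧ x2)) ∧ x2 ∨ x3) ∧ (¬(x2 ∧ (x2 ∨ x3)) ∧ x2 ∨ x3)   (double negation)
= ((¬x2 ∧ ¬x1 ∨ ¬((x2 ∨ x5) ∧ x2)) ∧ x2 ∨ x3) ∧ (¬x2 ∧ x2 ∨ x3)   (absorption)
= ((¬x2 ∧ ¬x1 ∨ ¬x2) ∧ x2 ∨ x3) ∧ (¬x2 ∧ x2 ∨ x3)   (absorption)
= (¬x2 ∧ x2 ∨ x3) ∧ (¬x2 ∧ x2 ∨ x3)   (absorption)
= ¬x2 ∧ x2 ∨ x3   (idempotence)
= x3   (complement / identity)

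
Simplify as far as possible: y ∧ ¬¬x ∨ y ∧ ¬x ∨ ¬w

y ∨ ¬w

y ∧ ¬¬x ∨ y ∧ ¬x ∨ ¬w
= y ∧ x ∨ y ∧ ¬x ∨ ¬w   [double negation]
= y ∨ ¬w   [distribution]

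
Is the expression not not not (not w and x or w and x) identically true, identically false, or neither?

not not not (not w and x or w and x)
= not not not x   [distribution]
= not x   [double negation]
This depends on x, so it is not a constant.

neither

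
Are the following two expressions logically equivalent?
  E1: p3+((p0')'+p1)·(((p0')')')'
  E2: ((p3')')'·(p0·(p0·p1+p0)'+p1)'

E1: p3+((p0')'+p1)·(((p0')')')'
    = p3+((p0')'+p1)·(p0')'   — double negation
    = p3+(p0')'   — absorption
    = p3+p0   — double negation
E2: ((p3')')'·(p0·(p0·p1+p0)'+p1)'
    = ((p3')')'·(p0·p0'+p1)'   — absorption
    = ((p3')')'·p1'   — complement / identity
    = p3'·p1'   — double negation
These differ: at p0=0, p1=1, p3=1, E1 = 1 but E2 = 0.

No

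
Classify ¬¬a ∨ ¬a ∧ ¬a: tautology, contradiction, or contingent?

tautology

¬¬a ∨ ¬a ∧ ¬a
= ¬¬a ∨ ¬a
= a ∨ ¬a
= True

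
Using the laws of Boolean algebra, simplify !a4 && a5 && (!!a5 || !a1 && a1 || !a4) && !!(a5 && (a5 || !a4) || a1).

!a4 && a5

!a4 && a5 && (!!a5 || !a1 && a1 || !a4) && !!(a5 && (a5 || !a4) || a1)
= !a4 && a5 && (!!a5 || !a4) && !!(a5 && (a5 || !a4) || a1)   — complement / identity
= !a4 && a5 && (a5 || !a4) && !!(a5 && (a5 || !a4) || a1)   — double negation
= !a4 && a5 && (a5 || !a4) && (a5 && (a5 || !a4) || a1)   — double negation
= !a4 && a5 && (a5 || !a4)   — absorption
= !a4 && a5   — absorption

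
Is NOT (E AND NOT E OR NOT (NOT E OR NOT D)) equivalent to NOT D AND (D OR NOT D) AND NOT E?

E1: NOT (E AND NOT E OR NOT (NOT E OR NOT D))
    = NOT NOT (NOT E OR NOT D)
    = NOT E OR NOT D
E2: NOT D AND (D OR NOT D) AND NOT E
    = NOT D AND NOT E
These differ: at D=1, E=0, E1 = 1 but E2 = 0.

No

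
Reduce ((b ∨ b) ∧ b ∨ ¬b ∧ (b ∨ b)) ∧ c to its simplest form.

b ∧ c

((b ∨ b) ∧ b ∨ ¬b ∧ (b ∨ b)) ∧ c
= (b ∨ b) ∧ c   — distribution
= b ∧ c   — idempotence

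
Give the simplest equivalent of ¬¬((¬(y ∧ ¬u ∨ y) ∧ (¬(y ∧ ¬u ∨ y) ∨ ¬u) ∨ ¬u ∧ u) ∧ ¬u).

¬¬((¬(y ∧ ¬u ∨ y) ∧ (¬(y ∧ ¬u ∨ y) ∨ ¬u) ∨ ¬u ∧ u) ∧ ¬u)
= ¬¬((¬(y ∧ ¬u ∨ y) ∨ ¬u ∧ u) ∧ ¬u)   — absorption
= ¬¬(¬(y ∧ ¬u ∨ y) ∧ ¬u)   — complement / identity
= ¬(y ∧ ¬u ∨ y) ∧ ¬u   — double negation
= ¬y ∧ ¬u   — absorption

¬y ∧ ¬u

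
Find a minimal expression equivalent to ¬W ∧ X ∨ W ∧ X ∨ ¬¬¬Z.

X ∨ ¬Z

¬W ∧ X ∨ W ∧ X ∨ ¬¬¬Z
= X ∨ ¬¬¬Z   [distribution]
= X ∨ ¬Z   [double negation]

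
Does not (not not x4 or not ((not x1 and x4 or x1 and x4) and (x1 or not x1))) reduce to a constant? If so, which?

yes, False

not (not not x4 or not ((not x1 and x4 or x1 and x4) and (x1 or not x1)))
= not (not not x4 or not (not x1 and x4 or x1 and x4))   — complement / identity
= not (not not x4 or not x4)   — distribution
= not x4 and x4   — De Morgan
= False   — complement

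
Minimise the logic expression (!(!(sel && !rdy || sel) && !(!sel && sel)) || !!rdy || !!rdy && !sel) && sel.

sel

(!(!(sel && !rdy || sel) && !(!sel && sel)) || !!rdy || !!rdy && !sel) && sel
= (sel && !rdy || sel || !sel && sel || !!rdy || !!rdy && !sel) && sel
= (sel && !rdy || sel || !sel && sel || !!rdy) && sel
= (sel && !rdy || sel || !!rdy) && sel
= (sel && !rdy || sel || rdy) && sel
= (sel || rdy) && sel
= sel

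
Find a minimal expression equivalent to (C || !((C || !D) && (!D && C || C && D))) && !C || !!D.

!C || D

(C || !((C || !D) && (!D && C || C && D))) && !C || !!D
= (C || !((C || !D) && C)) && !C || !!D
= (C || !C) && !C || !!D
= (C || !C) && !C || D
= !C || D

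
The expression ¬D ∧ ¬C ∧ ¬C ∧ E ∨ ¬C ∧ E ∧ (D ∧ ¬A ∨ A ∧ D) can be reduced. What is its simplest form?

¬C ∧ E

¬D ∧ ¬C ∧ ¬C ∧ E ∨ ¬C ∧ E ∧ (D ∧ ¬A ∨ A ∧ D)
= ¬D ∧ ¬C ∧ E ∨ ¬C ∧ E ∧ (D ∧ ¬A ∨ A ∧ D)   — idempotence
= ¬D ∧ ¬C ∧ E ∨ ¬C ∧ E ∧ D   — distribution
= ¬C ∧ E   — distribution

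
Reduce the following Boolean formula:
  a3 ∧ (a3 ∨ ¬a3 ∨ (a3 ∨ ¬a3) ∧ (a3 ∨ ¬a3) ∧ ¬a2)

a3

a3 ∧ (a3 ∨ ¬a3 ∨ (a3 ∨ ¬a3) ∧ (a3 ∨ ¬a3) ∧ ¬a2)
= a3 ∧ (a3 ∨ ¬a3 ∨ (a3 ∨ ¬a3) ∧ ¬a2)   — idempotence
= a3 ∧ (a3 ∨ ¬a3)   — absorption
= a3   — complement / identity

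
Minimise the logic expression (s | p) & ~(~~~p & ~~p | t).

(s | p) & ~(~~~p & ~~p | t)
= (s | p) & ~(~p & ~~p | t)   — double negation
= (s | p) & ~(~p & p | t)   — double negation
= (s | p) & ~t   — complement / identity

(s | p) & ~t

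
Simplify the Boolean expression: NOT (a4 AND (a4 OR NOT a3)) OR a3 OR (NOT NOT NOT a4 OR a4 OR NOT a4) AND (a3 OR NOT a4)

NOT (a4 AND (a4 OR NOT a3)) OR a3 OR (NOT NOT NOT a4 OR a4 OR NOT a4) AND (a3 OR NOT a4)
= NOT (a4 AND (a4 OR NOT a3)) OR a3 OR (NOT a4 OR a4 OR NOT a4) AND (a3 OR NOT a4)   [double negation]
= NOT a4 OR a3 OR (NOT a4 OR a4 OR NOT a4) AND (a3 OR NOT a4)   [absorption]
= NOT a4 OR a3 OR NOT a4 OR (NOT a4 OR a4) AND a3   [distribution]
= NOT a4 OR a3 OR NOT a4 OR a3   [complement / identity]
= NOT a4 OR a3   [idempotence]

NOT a4 OR a3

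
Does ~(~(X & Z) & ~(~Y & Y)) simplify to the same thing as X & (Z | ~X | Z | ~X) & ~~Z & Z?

E1: ~(~(X & Z) & ~(~Y & Y))
    = X & Z | ~Y & Y   (De Morgan)
    = X & Z   (complement / identity)
E2: X & (Z | ~X | Z | ~X) & ~~Z & Z
    = X & (Z | ~X) & ~~Z & Z   (idempotence)
    = X & (Z | ~X) & Z & Z   (double negation)
    = X & Z & Z   (absorption)
    = X & Z   (idempotence)
Both reduce to X & Z, so they are equivalent.

Yes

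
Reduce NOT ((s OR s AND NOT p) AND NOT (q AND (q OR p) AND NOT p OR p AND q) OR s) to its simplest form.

NOT ((s OR s AND NOT p) AND NOT (q AND (q OR p) AND NOT p OR p AND q) OR s)
= NOT ((s OR s AND NOT p) AND NOT (q AND NOT p OR p AND q) OR s)   — absorption
= NOT ((s OR s AND NOT p) AND NOT q OR s)   — distribution
= NOT (s AND NOT q OR s)   — absorption
= NOT s   — absorption

NOT s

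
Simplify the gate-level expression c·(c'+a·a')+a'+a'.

c·(c'+a·a')+a'+a'
= c·(c'+a·a')+a'   — idempotence
= c·c'+a'   — complement / identity
= a'   — complement / identity

a'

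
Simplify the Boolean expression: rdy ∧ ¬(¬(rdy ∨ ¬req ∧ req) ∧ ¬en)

rdy

rdy ∧ ¬(¬(rdy ∨ ¬req ∧ req) ∧ ¬en)
= rdy ∧ (rdy ∨ ¬req ∧ req ∨ en)
= rdy ∧ (rdy ∨ en)
= rdy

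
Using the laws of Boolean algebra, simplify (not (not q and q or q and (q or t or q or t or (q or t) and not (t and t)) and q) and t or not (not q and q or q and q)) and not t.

(not (not q and q or q and (q or t or q or t or (q or t) and not (t and t)) and q) and t or not (not q and q or q and q)) and not t
= (not (not q and q or q and (q or t or q or t or (q or t) and not t) and q) and t or not (not q and q or q and q)) and not t   — idempotence
= (not (not q and q or q and (q or t or q or t) and q) and t or not (not q and q or q and q)) and not t   — absorption
= (not (not q and q or q and (q or t) and q) and t or not (not q and q or q and q)) and not t   — idempotence
= (not (not q and q or q and q) and t or not (not q and q or q and q)) and not t   — absorption
= not (not q and q or q and q) and not t   — absorption
= not q and not t   — distribution

not q and not t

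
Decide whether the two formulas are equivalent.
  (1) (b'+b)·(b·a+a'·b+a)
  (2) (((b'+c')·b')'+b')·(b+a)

E1: (b'+b)·(b·a+a'·b+a)
    = (b'+b)·(b+a)   (distribution)
    = b+a   (complement / identity)
E2: (((b'+c')·b')'+b')·(b+a)
    = ((b')'+b')·(b+a)   (absorption)
    = (b+b')·(b+a)   (double negation)
    = b+a   (complement / identity)
Both reduce to b+a, so they are equivalent.

Yes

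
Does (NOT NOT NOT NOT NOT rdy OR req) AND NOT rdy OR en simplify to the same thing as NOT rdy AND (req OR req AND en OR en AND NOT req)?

E1: (NOT NOT NOT NOT NOT rdy OR req) AND NOT rdy OR en
    = (NOT NOT NOT rdy OR req) AND NOT rdy OR en   (double negation)
    = (NOT rdy OR req) AND NOT rdy OR en   (double negation)
    = NOT rdy OR en   (absorption)
E2: NOT rdy AND (req OR req AND en OR en AND NOT req)
    = NOT rdy AND (req OR en)   (distribution)
These differ: at en=1, rdy=1, req=0, E1 = 1 but E2 = 0.

No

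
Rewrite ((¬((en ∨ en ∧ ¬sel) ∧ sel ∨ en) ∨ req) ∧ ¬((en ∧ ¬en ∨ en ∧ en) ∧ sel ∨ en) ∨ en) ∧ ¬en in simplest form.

¬en

((¬((en ∨ en ∧ ¬sel) ∧ sel ∨ en) ∨ req) ∧ ¬((en ∧ ¬en ∨ en ∧ en) ∧ sel ∨ en) ∨ en) ∧ ¬en
= ((¬((en ∨ en ∧ ¬sel) ∧ sel ∨ en) ∨ req) ∧ ¬(en ∧ sel ∨ en) ∨ en) ∧ ¬en   — distribution
= ((¬(en ∧ sel ∨ en) ∨ req) ∧ ¬(en ∧ sel ∨ en) ∨ en) ∧ ¬en   — absorption
= (¬(en ∧ sel ∨ en) ∨ en) ∧ ¬en   — absorption
= (¬en ∨ en) ∧ ¬en   — absorption
= ¬en   — complement / identity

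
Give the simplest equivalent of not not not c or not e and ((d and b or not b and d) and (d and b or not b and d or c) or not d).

not c or not e

not not not c or not e and ((d and b or not b and d) and (d and b or not b and d or c) or not d)
= not not not c or not e and (d and b or not b and d or not d)   [absorption]
= not not not c or not e and (d or not d)   [distribution]
= not not not c or not e   [complement / identity]
= not c or not e   [double negation]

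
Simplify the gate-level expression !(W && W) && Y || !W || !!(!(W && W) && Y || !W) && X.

!(W && W) && Y || !W || !!(!(W && W) && Y || !W) && X
= !(W && W) && Y || !W || (!(W && W) && Y || !W) && X   — double negation
= !(W && W) && Y || !W   — absorption
= !W && Y || !W   — idempotence
= !W   — absorption

!W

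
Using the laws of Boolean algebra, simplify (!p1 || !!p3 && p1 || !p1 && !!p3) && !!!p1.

(!p1 || !!p3 && p1 || !p1 && !!p3) && !!!p1
= (!p1 || !!p3) && !!!p1   [distribution]
= (!p1 || !!p3) && !p1   [double negation]
= (!p1 || p3) && !p1   [double negation]
= !p1   [absorption]

!p1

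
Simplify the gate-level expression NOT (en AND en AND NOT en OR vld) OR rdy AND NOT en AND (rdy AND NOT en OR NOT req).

NOT vld OR rdy AND NOT en

NOT (en AND en AND NOT en OR vld) OR rdy AND NOT en AND (rdy AND NOT en OR NOT req)
= NOT (en AND en AND NOT en OR vld) OR rdy AND NOT en   [absorption]
= NOT (en AND NOT en OR vld) OR rdy AND NOT en   [idempotence]
= NOT vld OR rdy AND NOT en   [complement / identity]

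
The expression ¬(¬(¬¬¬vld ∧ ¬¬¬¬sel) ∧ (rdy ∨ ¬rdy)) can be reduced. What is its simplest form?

¬(¬(¬¬¬vld ∧ ¬¬¬¬sel) ∧ (rdy ∨ ¬rdy))
= ¬¬(¬¬¬vld ∧ ¬¬¬¬sel)   — complement / identity
= ¬(¬¬vld ∨ ¬¬¬sel)   — De Morgan
= ¬(¬¬vld ∨ ¬sel)   — double negation
= ¬vld ∧ sel   — De Morgan

¬vld ∧ sel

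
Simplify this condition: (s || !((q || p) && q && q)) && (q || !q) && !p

(s || !q) && !p

(s || !((q || p) && q && q)) && (q || !q) && !p
= (s || !((q || p) && q)) && (q || !q) && !p   (idempotence)
= (s || !q) && (q || !q) && !p   (absorption)
= (s || !q) && !p   (complement / identity)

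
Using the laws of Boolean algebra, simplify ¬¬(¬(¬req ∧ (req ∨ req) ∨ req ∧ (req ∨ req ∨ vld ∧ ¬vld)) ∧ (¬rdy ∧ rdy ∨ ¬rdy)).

¬¬(¬(¬req ∧ (req ∨ req) ∨ req ∧ (req ∨ req ∨ vld ∧ ¬vld)) ∧ (¬rdy ∧ rdy ∨ ¬rdy))
= ¬¬(¬(¬req ∧ (req ∨ req) ∨ req ∧ (req ∨ req)) ∧ (¬rdy ∧ rdy ∨ ¬rdy))   (complement / identity)
= ¬¬(¬(req ∨ req) ∧ (¬rdy ∧ rdy ∨ ¬rdy))   (distribution)
= ¬¬(¬(req ∨ req) ∧ ¬rdy)   (complement / identity)
= ¬(req ∨ req) ∧ ¬rdy   (double negation)
= ¬req ∧ ¬rdy   (idempotence)

¬req ∧ ¬rdy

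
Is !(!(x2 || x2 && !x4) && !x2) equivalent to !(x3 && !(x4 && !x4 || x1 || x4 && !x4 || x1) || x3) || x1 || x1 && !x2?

E1: !(!(x2 || x2 && !x4) && !x2)
    = !(!x2 && !x2)   — absorption
    = x2 || x2   — De Morgan
    = x2   — idempotence
E2: !(x3 && !(x4 && !x4 || x1 || x4 && !x4 || x1) || x3) || x1 || x1 && !x2
    = !(x3 && !(x4 && !x4 || x1) || x3) || x1 || x1 && !x2   — idempotence
    = !(x3 && !x1 || x3) || x1 || x1 && !x2   — complement / identity
    = !(x3 && !x1 || x3) || x1   — absorption
    = !x3 || x1   — absorption
These differ: at x1=1, x2=0, x3=0, x4=1, E1 = 0 but E2 = 1.

No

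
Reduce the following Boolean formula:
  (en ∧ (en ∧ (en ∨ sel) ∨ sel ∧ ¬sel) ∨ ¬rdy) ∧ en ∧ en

(en ∧ (en ∧ (en ∨ sel) ∨ sel ∧ ¬sel) ∨ ¬rdy) ∧ en ∧ en
= (en ∧ (en ∨ sel ∧ ¬sel) ∨ ¬rdy) ∧ en ∧ en   — absorption
= (en ∧ en ∨ ¬rdy) ∧ en ∧ en   — complement / identity
= en ∧ en   — absorption
= en   — idempotence

en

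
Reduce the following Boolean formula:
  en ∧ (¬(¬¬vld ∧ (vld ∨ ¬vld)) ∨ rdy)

en ∧ (¬(¬¬vld ∧ (vld ∨ ¬vld)) ∨ rdy)
= en ∧ (¬¬¬vld ∨ rdy)   [complement / identity]
= en ∧ (¬vld ∨ rdy)   [double negation]

en ∧ (¬vld ∨ rdy)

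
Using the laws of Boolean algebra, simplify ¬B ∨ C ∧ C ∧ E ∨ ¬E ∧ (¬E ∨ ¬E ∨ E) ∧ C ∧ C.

¬B ∨ C ∧ C ∧ E ∨ ¬E ∧ (¬E ∨ ¬E ∨ E) ∧ C ∧ C
= ¬B ∨ C ∧ C ∧ E ∨ ¬E ∧ (¬E ∨ E) ∧ C ∧ C
= ¬B ∨ C ∧ C ∧ E ∨ ¬E ∧ C ∧ C
= ¬B ∨ C ∧ C
= ¬B ∨ C

¬B ∨ C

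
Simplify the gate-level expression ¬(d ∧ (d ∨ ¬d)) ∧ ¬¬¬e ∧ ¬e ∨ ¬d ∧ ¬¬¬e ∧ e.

¬(d ∧ (d ∨ ¬d)) ∧ ¬¬¬e ∧ ¬e ∨ ¬d ∧ ¬¬¬e ∧ e
= ¬d ∧ ¬¬¬e ∧ ¬e ∨ ¬d ∧ ¬¬¬e ∧ e   [complement / identity]
= ¬d ∧ ¬¬¬e   [distribution]
= ¬d ∧ ¬e   [double negation]

¬d ∧ ¬e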